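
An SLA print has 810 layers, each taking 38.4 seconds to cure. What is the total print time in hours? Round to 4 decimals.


t = 810 * 38.4 / 3600 = 8.64 hrs


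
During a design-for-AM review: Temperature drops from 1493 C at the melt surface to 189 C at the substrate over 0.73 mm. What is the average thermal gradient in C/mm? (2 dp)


G = (1493-189)/0.73 = 1786.3 C/mm


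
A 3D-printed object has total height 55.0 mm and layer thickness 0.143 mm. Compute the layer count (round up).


Layers = ceil(55.0/0.143) = 385


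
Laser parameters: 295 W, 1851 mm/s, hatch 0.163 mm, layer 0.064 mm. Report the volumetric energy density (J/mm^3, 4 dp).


E = 295 / (1851*0.163*0.064) = 15.2773 J/mm^3


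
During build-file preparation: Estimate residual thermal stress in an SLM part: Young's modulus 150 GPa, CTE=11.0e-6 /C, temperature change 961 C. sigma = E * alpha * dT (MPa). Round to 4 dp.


sigma = 150*1000 * 11.0e-6 * 961 = 1585.65 MPa


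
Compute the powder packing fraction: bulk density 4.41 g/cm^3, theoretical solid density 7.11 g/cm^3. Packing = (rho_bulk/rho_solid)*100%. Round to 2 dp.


Packing = (4.41/7.11)*100 = 62.03 %


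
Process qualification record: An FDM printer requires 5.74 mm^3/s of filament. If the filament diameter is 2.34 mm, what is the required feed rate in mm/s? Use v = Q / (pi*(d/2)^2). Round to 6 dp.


A = pi*(2.34/2)^2 = 4.300526
v = 5.74 / 4.300526 = 1.33472 mm/s


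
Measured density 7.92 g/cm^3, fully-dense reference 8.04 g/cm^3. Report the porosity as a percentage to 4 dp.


Porosity = (1-7.92/8.04)*100 = 1.4925 %


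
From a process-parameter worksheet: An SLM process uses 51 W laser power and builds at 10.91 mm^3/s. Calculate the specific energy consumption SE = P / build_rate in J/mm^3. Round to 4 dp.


SE = 51 / 10.91 = 4.6746 J/mm^3


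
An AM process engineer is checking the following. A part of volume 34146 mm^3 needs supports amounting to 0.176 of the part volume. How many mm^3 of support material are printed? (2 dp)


V_support = 34146 * 0.176 = 6009.7 mm^3


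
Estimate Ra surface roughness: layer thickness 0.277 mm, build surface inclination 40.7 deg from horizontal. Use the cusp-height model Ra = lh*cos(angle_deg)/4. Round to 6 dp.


Ra = 0.277 * cos(40.7) / 4 = 0.052501 mm


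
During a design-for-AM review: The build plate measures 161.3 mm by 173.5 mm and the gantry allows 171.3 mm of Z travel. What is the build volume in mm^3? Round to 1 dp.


V = 161.3 * 173.5 * 171.3 = 4793924.7 mm^3


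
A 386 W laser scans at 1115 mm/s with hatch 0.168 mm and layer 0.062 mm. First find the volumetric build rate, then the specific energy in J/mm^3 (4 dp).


Build rate = 1115 * 0.168 * 0.062 = 11.61384 mm^3/s
SE = 386 / 11.61384 = 33.2362 J/mm^3


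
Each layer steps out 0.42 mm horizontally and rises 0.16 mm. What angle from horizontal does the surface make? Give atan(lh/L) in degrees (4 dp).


angle = atan(0.16/0.42) = 20.8545 degrees


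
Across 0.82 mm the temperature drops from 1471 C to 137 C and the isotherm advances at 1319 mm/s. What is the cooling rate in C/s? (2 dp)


G = (1471-137)/0.82 = 1626.82926829 C/mm
CR = 1626.82926829 * 1319 = 2145787.8 C/s


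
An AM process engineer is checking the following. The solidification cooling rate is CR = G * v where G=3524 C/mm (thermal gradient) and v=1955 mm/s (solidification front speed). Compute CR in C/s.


CR = 3524 * 1955 = 6889420 C/s


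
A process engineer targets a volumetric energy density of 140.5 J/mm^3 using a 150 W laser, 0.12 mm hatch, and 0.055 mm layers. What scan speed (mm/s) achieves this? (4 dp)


v = 150 / (140.5*0.12*0.055) = 161.7599 mm/s


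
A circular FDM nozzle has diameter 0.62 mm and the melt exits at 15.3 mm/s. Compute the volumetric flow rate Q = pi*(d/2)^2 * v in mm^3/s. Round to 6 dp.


A = pi*(0.62/2)^2 = 0.30190705 mm^2
Q = 0.30190705 * 15.3 = 4.619178 mm^3/s


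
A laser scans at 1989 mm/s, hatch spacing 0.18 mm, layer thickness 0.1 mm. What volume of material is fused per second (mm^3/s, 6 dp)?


Rate = 1989 * 0.18 * 0.1 = 35.802 mm^3/s


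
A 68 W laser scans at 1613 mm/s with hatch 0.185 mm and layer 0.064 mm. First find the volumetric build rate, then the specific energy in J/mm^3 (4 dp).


Build rate = 1613 * 0.185 * 0.064 = 19.09792 mm^3/s
SE = 68 / 19.09792 = 3.5606 J/mm^3


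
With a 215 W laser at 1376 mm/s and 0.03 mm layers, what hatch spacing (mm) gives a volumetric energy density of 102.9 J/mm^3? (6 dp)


h = 215 / (102.9*1376*0.03) = 0.050615 mm


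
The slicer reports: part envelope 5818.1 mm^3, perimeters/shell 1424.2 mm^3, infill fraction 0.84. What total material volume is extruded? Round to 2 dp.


V_infill = (5818.1 - 1424.2) * 0.84 = 3690.88
V_total = 1424.2 + 3690.88 = 5115.08 mm^3


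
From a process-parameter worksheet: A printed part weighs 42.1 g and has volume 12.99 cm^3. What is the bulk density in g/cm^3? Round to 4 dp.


rho = 42.1 / 12.99 = 3.241 g/cm^3


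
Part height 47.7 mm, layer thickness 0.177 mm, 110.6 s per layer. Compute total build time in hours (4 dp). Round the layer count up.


Layers = ceil(47.7/0.177) = 270
t = 270 * 110.6 / 3600 = 8.295 hrs


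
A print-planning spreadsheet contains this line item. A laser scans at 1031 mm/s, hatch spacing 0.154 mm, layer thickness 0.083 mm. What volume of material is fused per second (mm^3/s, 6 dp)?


Rate = 1031 * 0.154 * 0.083 = 13.178242 mm^3/s


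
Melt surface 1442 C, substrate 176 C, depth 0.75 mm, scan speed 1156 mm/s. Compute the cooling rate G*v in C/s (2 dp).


G = (1442-176)/0.75 = 1688.0 C/mm
CR = 1688.0 * 1156 = 1951328.0 C/s


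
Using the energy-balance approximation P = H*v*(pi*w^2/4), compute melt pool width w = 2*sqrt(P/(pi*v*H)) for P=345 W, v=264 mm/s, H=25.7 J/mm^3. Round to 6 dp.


w = 2*sqrt(345/(pi*264*25.7)) = 0.254446 mm


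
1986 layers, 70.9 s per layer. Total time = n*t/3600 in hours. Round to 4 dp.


t = 1986 * 70.9 / 3600 = 39.1132 hrs


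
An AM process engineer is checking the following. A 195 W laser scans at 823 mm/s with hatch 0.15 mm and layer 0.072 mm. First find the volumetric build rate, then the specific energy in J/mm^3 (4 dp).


Build rate = 823 * 0.15 * 0.072 = 8.8884 mm^3/s
SE = 195 / 8.8884 = 21.9387 J/mm^3


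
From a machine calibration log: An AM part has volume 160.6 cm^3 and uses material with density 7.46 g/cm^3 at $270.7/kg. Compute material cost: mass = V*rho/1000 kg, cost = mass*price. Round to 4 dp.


Mass = 160.6*7.46/1000 = 1.198076 kg
Cost = 1.198076 * 270.7 = 324.3192 $


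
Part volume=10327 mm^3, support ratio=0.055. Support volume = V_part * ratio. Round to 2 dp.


V_support = 10327 * 0.055 = 567.99 mm^3


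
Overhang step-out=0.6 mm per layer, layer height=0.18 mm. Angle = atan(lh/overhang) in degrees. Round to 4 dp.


angle = atan(0.18/0.6) = 16.6992 degrees


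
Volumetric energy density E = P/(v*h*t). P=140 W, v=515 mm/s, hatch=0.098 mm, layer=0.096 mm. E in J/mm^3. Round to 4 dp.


E = 140 / (515*0.098*0.096) = 28.8951 J/mm^3


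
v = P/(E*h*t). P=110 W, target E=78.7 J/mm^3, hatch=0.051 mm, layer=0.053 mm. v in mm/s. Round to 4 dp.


v = 110 / (78.7*0.051*0.053) = 517.0969 mm/s


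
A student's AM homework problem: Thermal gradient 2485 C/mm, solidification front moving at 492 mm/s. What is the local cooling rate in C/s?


CR = 2485 * 492 = 1222620 C/s


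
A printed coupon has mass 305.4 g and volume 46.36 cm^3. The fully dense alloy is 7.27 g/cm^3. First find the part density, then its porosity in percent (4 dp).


rho_part = 305.4 / 46.36 = 6.5875755 g/cm^3
Porosity = (1 - 6.5875755/7.27)*100 = 9.3869 %


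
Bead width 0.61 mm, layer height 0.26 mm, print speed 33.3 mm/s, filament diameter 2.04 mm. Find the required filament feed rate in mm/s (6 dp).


Q = 0.61 * 0.26 * 33.3 = 5.28138 mm^3/s
A_fil = pi*(2.04/2)^2 = 3.268513 mm^2
v_feed = 5.28138 / 3.268513 = 1.615836 mm/s


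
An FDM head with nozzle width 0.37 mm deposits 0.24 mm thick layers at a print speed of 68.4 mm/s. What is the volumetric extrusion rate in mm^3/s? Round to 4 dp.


Rate = 0.37 * 0.24 * 68.4 = 6.0739 mm^3/s


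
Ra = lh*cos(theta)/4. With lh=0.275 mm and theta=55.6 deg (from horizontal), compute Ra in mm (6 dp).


Ra = 0.275 * cos(55.6) / 4 = 0.038841 mm


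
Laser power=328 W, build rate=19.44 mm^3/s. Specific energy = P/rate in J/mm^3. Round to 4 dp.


SE = 328 / 19.44 = 16.8724 J/mm^3


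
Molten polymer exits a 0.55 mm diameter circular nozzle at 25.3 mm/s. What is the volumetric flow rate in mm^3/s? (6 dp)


A = pi*(0.55/2)^2 = 0.23758294 mm^2
Q = 0.23758294 * 25.3 = 6.010848 mm^3/s


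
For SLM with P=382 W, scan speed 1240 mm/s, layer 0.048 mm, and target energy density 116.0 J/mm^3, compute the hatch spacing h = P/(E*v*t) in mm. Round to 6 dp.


h = 382 / (116.0*1240*0.048) = 0.055328 mm


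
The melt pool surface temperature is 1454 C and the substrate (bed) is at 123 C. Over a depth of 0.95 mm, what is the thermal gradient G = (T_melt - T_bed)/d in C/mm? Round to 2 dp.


G = (1454-123)/0.95 = 1401.05 C/mm


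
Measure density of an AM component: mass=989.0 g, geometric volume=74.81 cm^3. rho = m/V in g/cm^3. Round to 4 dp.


rho = 989.0 / 74.81 = 13.2202 g/cm^3


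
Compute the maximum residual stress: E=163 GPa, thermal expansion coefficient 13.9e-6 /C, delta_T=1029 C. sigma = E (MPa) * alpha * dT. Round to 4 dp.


sigma = 163*1000 * 13.9e-6 * 1029 = 2331.4053 MPa


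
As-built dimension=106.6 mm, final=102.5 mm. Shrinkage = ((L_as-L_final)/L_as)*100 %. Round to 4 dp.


Shrinkage = ((106.6-102.5)/106.6)*100 = 3.8462 %


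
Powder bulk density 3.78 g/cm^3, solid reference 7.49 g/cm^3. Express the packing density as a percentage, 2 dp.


Packing = (3.78/7.49)*100 = 50.47 %


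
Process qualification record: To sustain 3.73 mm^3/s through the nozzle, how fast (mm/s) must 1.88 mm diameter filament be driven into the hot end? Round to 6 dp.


A = pi*(1.88/2)^2 = 2.775911
v = 3.73 / 2.775911 = 1.343703 mm/s


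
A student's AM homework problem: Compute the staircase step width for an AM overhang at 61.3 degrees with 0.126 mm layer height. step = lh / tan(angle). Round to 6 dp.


step = 0.126 / tan(61.3) = 0.068983 mm


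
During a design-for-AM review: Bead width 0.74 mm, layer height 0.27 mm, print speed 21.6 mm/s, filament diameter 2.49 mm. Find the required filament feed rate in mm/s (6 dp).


Q = 0.74 * 0.27 * 21.6 = 4.31568 mm^3/s
A_fil = pi*(2.49/2)^2 = 4.86954715 mm^2
v_feed = 4.31568 / 4.86954715 = 0.886259 mm/s


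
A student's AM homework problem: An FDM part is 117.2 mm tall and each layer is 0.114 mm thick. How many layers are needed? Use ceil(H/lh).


Layers = ceil(117.2/0.114) = 1029


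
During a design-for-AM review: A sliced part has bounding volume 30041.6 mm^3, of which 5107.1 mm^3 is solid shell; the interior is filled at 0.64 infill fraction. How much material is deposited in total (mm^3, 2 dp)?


V_infill = (30041.6 - 5107.1) * 0.64 = 15958.08
V_total = 5107.1 + 15958.08 = 21065.18 mm^3


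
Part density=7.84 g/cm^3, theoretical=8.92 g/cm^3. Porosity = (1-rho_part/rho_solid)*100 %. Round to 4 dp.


Porosity = (1-7.84/8.92)*100 = 12.1076 %


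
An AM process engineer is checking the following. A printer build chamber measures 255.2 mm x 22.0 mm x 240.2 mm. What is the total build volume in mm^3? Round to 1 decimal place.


V = 255.2 * 22.0 * 240.2 = 1348578.9 mm^3


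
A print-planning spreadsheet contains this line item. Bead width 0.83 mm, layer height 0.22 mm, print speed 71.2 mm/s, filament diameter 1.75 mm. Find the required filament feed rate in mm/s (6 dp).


Q = 0.83 * 0.22 * 71.2 = 13.00112 mm^3/s
A_fil = pi*(1.75/2)^2 = 2.40528188 mm^2
v_feed = 13.00112 / 2.40528188 = 5.405238 mm/s


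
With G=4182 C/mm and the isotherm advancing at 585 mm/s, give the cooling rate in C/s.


CR = 4182 * 585 = 2446470 C/s


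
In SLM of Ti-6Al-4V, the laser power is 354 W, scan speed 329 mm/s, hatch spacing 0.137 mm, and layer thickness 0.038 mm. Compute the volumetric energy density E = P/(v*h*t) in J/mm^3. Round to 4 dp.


E = 354 / (329*0.137*0.038) = 206.6823 J/mm^3


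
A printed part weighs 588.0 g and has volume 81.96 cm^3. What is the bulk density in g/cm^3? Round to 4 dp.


rho = 588.0 / 81.96 = 7.1742 g/cm^3


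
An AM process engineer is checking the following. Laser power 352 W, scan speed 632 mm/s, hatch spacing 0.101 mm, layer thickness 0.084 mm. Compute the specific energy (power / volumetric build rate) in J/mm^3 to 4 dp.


Build rate = 632 * 0.101 * 0.084 = 5.361888 mm^3/s
SE = 352 / 5.361888 = 65.6485 J/mm^3


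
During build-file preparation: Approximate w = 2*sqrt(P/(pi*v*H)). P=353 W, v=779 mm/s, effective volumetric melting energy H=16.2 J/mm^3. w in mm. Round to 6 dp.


w = 2*sqrt(353/(pi*779*16.2)) = 0.188719 mm


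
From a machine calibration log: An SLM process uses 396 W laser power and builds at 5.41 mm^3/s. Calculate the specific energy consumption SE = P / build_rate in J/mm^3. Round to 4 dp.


SE = 396 / 5.41 = 73.1978 J/mm^3


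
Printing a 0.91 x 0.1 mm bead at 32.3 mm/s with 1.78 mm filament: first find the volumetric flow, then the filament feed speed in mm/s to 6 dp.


Q = 0.91 * 0.1 * 32.3 = 2.9393 mm^3/s
A_fil = pi*(1.78/2)^2 = 2.48845554 mm^2
v_feed = 2.9393 / 2.48845554 = 1.181174 mm/s


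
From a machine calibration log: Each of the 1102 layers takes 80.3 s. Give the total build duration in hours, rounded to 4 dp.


t = 1102 * 80.3 / 3600 = 24.5807 hrs


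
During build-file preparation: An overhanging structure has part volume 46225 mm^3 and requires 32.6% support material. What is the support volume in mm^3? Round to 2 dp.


V_support = 46225 * 0.326 = 15069.35 mm^3


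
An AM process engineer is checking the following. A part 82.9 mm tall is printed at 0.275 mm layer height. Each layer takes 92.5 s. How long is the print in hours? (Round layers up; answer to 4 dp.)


Layers = ceil(82.9/0.275) = 302
t = 302 * 92.5 / 3600 = 7.7597 hrs


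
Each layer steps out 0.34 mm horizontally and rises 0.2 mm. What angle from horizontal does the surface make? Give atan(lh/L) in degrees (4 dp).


angle = atan(0.2/0.34) = 30.4655 degrees


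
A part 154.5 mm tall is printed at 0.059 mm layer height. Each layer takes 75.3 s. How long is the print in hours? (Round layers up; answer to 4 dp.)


Layers = ceil(154.5/0.059) = 2619
t = 2619 * 75.3 / 3600 = 54.7808 hrs


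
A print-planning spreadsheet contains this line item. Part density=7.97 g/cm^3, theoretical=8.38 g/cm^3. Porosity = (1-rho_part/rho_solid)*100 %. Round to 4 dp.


Porosity = (1-7.97/8.38)*100 = 4.8926 %


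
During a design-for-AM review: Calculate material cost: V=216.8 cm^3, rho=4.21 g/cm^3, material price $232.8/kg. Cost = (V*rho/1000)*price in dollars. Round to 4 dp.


Mass = 216.8*4.21/1000 = 0.912728 kg
Cost = 0.912728 * 232.8 = 212.4831 $


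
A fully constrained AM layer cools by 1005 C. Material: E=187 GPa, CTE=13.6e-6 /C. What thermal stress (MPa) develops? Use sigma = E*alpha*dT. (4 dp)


sigma = 187*1000 * 13.6e-6 * 1005 = 2555.916 MPa


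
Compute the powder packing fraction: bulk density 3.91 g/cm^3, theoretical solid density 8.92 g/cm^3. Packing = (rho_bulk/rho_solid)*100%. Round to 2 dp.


Packing = (3.91/8.92)*100 = 43.83 %


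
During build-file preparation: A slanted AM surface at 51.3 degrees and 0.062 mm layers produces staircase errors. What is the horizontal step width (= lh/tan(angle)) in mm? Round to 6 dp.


step = 0.062 / tan(51.3) = 0.049671 mm


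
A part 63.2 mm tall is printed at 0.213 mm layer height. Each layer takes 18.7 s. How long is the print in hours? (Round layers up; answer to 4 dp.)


Layers = ceil(63.2/0.213) = 297
t = 297 * 18.7 / 3600 = 1.5428 hrs


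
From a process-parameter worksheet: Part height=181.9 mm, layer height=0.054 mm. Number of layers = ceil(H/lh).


Layers = ceil(181.9/0.054) = 3369


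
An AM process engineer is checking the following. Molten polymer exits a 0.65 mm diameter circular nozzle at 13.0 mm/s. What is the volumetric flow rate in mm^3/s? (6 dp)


A = pi*(0.65/2)^2 = 0.33183072 mm^2
Q = 0.33183072 * 13.0 = 4.313799 mm^3/s


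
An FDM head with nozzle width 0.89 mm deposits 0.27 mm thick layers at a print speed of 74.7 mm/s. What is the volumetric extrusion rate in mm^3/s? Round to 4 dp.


Rate = 0.89 * 0.27 * 74.7 = 17.9504 mm^3/s


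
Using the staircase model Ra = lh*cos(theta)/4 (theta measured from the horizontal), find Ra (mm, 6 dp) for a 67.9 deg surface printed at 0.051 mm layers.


Ra = 0.051 * cos(67.9) / 4 = 0.004797 mm


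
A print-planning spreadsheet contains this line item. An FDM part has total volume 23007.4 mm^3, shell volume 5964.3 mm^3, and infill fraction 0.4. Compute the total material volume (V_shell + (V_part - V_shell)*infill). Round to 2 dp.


V_infill = (23007.4 - 5964.3) * 0.4 = 6817.24
V_total = 5964.3 + 6817.24 = 12781.54 mm^3


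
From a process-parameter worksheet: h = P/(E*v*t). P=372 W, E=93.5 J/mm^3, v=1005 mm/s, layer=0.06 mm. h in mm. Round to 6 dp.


h = 372 / (93.5*1005*0.06) = 0.06598 mm


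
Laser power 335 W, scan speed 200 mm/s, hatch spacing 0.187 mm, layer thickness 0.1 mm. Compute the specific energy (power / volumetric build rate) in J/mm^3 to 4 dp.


Build rate = 200 * 0.187 * 0.1 = 3.74 mm^3/s
SE = 335 / 3.74 = 89.5722 J/mm^3


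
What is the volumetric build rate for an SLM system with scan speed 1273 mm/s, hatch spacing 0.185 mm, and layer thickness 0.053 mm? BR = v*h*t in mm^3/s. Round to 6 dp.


Rate = 1273 * 0.185 * 0.053 = 12.481765 mm^3/s


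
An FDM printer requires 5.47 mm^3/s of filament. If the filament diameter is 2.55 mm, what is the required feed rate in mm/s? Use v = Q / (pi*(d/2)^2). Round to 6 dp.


A = pi*(2.55/2)^2 = 5.107052
v = 5.47 / 5.107052 = 1.071068 mm/s


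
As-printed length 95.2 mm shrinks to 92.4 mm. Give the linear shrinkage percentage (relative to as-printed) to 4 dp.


Shrinkage = ((95.2-92.4)/95.2)*100 = 2.9412 %


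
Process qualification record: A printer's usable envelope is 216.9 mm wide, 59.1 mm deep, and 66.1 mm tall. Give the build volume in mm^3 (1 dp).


V = 216.9 * 59.1 * 66.1 = 847322.0 mm^3


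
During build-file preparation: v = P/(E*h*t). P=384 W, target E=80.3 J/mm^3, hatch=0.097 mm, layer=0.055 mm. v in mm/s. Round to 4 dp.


v = 384 / (80.3*0.097*0.055) = 896.3575 mm/s


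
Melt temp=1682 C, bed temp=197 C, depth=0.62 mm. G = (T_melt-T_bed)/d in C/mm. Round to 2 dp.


G = (1682-197)/0.62 = 2395.16 C/mm


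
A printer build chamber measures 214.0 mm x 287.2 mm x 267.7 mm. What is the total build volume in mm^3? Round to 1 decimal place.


V = 214.0 * 287.2 * 267.7 = 16453056.2 mm^3


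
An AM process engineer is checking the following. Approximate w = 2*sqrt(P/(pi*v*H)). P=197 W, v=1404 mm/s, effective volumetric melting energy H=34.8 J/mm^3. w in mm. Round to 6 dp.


w = 2*sqrt(197/(pi*1404*34.8)) = 0.07165 mm


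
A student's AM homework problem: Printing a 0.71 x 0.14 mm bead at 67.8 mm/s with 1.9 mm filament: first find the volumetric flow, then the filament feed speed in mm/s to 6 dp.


Q = 0.71 * 0.14 * 67.8 = 6.73932 mm^3/s
A_fil = pi*(1.9/2)^2 = 2.83528737 mm^2
v_feed = 6.73932 / 2.83528737 = 2.376944 mm/s


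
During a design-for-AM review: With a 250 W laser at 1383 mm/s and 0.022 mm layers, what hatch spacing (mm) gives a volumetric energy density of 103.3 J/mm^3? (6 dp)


h = 250 / (103.3*1383*0.022) = 0.079542 mm


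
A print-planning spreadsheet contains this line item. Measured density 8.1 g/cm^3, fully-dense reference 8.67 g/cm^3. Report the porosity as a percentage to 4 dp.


Porosity = (1-8.1/8.67)*100 = 6.5744 %


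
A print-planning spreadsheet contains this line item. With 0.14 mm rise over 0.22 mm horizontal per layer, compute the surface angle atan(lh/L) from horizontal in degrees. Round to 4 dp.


angle = atan(0.14/0.22) = 32.4712 degrees


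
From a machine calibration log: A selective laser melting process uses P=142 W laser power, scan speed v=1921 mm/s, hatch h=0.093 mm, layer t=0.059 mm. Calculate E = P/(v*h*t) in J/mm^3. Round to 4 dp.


E = 142 / (1921*0.093*0.059) = 13.4718 J/mm^3


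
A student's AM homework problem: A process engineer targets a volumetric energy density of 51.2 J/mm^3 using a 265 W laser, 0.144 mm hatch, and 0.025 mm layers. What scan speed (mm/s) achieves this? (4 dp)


v = 265 / (51.2*0.144*0.025) = 1437.717 mm/s


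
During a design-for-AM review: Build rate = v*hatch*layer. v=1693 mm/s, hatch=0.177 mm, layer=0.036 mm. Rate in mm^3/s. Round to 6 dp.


Rate = 1693 * 0.177 * 0.036 = 10.787796 mm^3/s


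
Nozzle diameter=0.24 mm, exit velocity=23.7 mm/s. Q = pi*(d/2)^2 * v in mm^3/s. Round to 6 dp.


A = pi*(0.24/2)^2 = 0.04523893 mm^2
Q = 0.04523893 * 23.7 = 1.072163 mm^3/s


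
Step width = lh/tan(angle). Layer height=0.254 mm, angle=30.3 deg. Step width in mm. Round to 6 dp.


step = 0.254 / tan(30.3) = 0.434669 mm


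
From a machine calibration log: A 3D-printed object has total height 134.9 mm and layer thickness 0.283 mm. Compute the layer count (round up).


Layers = ceil(134.9/0.283) = 477


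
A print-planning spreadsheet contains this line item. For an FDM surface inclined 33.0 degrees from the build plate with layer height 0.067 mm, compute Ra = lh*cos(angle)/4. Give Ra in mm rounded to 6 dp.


Ra = 0.067 * cos(33.0) / 4 = 0.014048 mm


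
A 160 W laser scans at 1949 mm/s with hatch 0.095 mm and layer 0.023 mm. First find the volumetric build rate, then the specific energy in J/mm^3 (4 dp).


Build rate = 1949 * 0.095 * 0.023 = 4.258565 mm^3/s
SE = 160 / 4.258565 = 37.5713 J/mm^3


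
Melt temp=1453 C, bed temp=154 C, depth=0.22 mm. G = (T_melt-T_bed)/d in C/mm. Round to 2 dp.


G = (1453-154)/0.22 = 5904.55 C/mm


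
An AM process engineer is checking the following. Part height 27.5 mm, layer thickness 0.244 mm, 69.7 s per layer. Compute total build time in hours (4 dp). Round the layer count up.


Layers = ceil(27.5/0.244) = 113
t = 113 * 69.7 / 3600 = 2.1878 hrs


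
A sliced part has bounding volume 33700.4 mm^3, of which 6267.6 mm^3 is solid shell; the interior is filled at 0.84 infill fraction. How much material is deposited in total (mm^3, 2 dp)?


V_infill = (33700.4 - 6267.6) * 0.84 = 23043.55
V_total = 6267.6 + 23043.55 = 29311.15 mm^3


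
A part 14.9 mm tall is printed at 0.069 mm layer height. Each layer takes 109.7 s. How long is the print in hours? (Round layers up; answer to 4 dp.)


Layers = ceil(14.9/0.069) = 216
t = 216 * 109.7 / 3600 = 6.582 hrs


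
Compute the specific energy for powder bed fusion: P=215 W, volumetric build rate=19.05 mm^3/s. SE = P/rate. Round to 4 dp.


SE = 215 / 19.05 = 11.2861 J/mm^3


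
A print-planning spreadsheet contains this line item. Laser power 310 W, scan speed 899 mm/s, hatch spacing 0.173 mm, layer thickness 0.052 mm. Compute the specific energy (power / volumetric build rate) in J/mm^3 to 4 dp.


Build rate = 899 * 0.173 * 0.052 = 8.087404 mm^3/s
SE = 310 / 8.087404 = 38.3312 J/mm^3


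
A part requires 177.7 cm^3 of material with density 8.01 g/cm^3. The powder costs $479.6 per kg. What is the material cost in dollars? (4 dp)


Mass = 177.7*8.01/1000 = 1.423377 kg
Cost = 1.423377 * 479.6 = 682.6516 $


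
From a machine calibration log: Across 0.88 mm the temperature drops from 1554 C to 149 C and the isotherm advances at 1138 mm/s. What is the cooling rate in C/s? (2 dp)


G = (1554-149)/0.88 = 1596.59090909 C/mm
CR = 1596.59090909 * 1138 = 1816920.45 C/s


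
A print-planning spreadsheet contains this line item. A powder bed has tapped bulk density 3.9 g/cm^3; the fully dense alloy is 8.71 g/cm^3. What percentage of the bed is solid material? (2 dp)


Packing = (3.9/8.71)*100 = 44.78 %


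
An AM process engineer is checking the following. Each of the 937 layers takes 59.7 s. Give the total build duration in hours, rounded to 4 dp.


t = 937 * 59.7 / 3600 = 15.5386 hrs


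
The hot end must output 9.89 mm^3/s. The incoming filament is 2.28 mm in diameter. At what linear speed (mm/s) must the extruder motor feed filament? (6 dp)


A = pi*(2.28/2)^2 = 4.082814
v = 9.89 / 4.082814 = 2.422349 mm/s


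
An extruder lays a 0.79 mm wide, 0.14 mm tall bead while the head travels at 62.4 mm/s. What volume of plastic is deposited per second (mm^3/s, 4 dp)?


Rate = 0.79 * 0.14 * 62.4 = 6.9014 mm^3/s


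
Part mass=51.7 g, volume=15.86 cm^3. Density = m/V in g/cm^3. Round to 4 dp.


rho = 51.7 / 15.86 = 3.2598 g/cm^3


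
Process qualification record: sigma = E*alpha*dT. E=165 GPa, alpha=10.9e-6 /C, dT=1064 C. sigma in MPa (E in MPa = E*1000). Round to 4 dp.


sigma = 165*1000 * 10.9e-6 * 1064 = 1913.604 MPa


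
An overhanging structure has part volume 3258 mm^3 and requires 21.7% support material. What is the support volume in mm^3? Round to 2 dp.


V_support = 3258 * 0.217 = 706.99 mm^3


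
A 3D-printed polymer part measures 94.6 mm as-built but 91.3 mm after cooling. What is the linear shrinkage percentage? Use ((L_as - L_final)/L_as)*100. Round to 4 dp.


Shrinkage = ((94.6-91.3)/94.6)*100 = 3.4884 %


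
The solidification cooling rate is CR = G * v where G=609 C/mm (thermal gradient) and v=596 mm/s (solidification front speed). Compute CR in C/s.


CR = 609 * 596 = 362964 C/s


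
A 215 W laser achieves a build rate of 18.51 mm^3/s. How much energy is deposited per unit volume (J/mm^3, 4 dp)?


SE = 215 / 18.51 = 11.6153 J/mm^3


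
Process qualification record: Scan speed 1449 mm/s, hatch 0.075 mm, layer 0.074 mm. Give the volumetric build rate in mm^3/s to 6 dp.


Rate = 1449 * 0.075 * 0.074 = 8.04195 mm^3/s


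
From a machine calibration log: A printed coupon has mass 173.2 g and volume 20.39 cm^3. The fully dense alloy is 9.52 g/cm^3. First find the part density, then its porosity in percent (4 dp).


rho_part = 173.2 / 20.39 = 8.49435998 g/cm^3
Porosity = (1 - 8.49435998/9.52)*100 = 10.7735 %


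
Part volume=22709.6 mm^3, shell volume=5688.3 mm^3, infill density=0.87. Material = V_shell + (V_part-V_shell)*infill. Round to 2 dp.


V_infill = (22709.6 - 5688.3) * 0.87 = 14808.53
V_total = 5688.3 + 14808.53 = 20496.83 mm^3


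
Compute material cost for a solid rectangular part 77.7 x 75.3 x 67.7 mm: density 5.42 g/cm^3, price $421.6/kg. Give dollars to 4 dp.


V = 77.7 * 75.3 * 67.7 = 396099.837 mm^3 = 396.099837 cm^3
Mass = 396.099837 * 5.42 / 1000 = 2.14686112 kg
Cost = 2.14686112 * 421.6 = 905.1166 $


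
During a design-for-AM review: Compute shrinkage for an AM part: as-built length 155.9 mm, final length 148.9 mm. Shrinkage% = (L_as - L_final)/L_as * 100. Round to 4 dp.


Shrinkage = ((155.9-148.9)/155.9)*100 = 4.4901 %


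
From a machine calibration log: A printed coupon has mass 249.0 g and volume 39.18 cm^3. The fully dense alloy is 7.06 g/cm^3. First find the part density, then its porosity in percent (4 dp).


rho_part = 249.0 / 39.18 = 6.35528331 g/cm^3
Porosity = (1 - 6.35528331/7.06)*100 = 9.9818 %


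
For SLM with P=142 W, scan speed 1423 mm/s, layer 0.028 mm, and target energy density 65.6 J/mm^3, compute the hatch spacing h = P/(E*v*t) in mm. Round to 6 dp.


h = 142 / (65.6*1423*0.028) = 0.054328 mm


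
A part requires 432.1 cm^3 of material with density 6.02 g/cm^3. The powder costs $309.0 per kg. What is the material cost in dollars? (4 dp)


Mass = 432.1*6.02/1000 = 2.601242 kg
Cost = 2.601242 * 309.0 = 803.7838 $


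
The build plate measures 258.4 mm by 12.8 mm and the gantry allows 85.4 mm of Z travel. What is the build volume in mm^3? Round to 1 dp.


V = 258.4 * 12.8 * 85.4 = 282462.2 mm^3


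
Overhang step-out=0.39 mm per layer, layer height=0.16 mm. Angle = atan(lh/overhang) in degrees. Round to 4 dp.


angle = atan(0.16/0.39) = 22.3062 degrees


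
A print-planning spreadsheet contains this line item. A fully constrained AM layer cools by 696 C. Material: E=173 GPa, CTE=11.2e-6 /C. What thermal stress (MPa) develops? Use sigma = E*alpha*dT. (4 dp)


sigma = 173*1000 * 11.2e-6 * 696 = 1348.5696 MPa


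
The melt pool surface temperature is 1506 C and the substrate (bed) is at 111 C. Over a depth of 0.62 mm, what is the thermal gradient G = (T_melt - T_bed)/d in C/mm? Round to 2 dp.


G = (1506-111)/0.62 = 2250.0 C/mm


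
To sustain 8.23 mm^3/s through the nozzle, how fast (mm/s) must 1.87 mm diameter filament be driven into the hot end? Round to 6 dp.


A = pi*(1.87/2)^2 = 2.746459
v = 8.23 / 2.746459 = 2.996586 mm/s


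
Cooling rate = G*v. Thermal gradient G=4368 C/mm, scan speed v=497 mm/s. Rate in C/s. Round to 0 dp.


CR = 4368 * 497 = 2170896 C/s


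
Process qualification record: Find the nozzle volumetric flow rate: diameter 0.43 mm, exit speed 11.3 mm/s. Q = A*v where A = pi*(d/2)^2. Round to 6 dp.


A = pi*(0.43/2)^2 = 0.14522012 mm^2
Q = 0.14522012 * 11.3 = 1.640987 mm^3/s


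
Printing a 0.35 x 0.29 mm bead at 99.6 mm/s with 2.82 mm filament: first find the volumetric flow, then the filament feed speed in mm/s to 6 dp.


Q = 0.35 * 0.29 * 99.6 = 10.1094 mm^3/s
A_fil = pi*(2.82/2)^2 = 6.24580035 mm^2
v_feed = 10.1094 / 6.24580035 = 1.618592 mm/s


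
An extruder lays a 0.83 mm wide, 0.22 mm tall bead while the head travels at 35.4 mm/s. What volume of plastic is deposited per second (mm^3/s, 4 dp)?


Rate = 0.83 * 0.22 * 35.4 = 6.464 mm^3/s


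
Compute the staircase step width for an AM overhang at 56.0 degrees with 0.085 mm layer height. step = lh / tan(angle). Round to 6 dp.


step = 0.085 / tan(56.0) = 0.057333 mm


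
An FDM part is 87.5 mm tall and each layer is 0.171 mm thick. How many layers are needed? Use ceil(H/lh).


Layers = ceil(87.5/0.171) = 512


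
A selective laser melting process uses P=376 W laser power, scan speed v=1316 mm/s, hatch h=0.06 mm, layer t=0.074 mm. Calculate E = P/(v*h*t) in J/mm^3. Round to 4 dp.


E = 376 / (1316*0.06*0.074) = 64.3501 J/mm^3


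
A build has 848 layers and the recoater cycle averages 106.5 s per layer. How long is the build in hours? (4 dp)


t = 848 * 106.5 / 3600 = 25.0867 hrs


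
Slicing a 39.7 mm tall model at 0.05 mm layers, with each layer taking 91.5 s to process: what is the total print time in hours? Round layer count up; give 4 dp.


Layers = ceil(39.7/0.05) = 794
t = 794 * 91.5 / 3600 = 20.1808 hrs


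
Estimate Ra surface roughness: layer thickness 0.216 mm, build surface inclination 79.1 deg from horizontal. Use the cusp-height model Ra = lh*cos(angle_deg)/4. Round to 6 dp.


Ra = 0.216 * cos(79.1) / 4 = 0.010211 mm


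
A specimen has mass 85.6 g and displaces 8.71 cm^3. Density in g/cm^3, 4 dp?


rho = 85.6 / 8.71 = 9.8278 g/cm^3


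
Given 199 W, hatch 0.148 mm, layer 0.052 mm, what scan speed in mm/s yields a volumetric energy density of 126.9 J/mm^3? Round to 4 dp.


v = 199 / (126.9*0.148*0.052) = 203.7635 mm/s


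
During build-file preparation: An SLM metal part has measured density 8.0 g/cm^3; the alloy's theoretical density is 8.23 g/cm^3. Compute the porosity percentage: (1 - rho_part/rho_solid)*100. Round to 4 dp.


Porosity = (1-8.0/8.23)*100 = 2.7947 %


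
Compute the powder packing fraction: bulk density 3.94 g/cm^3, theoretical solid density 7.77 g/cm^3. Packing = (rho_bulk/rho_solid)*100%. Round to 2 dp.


Packing = (3.94/7.77)*100 = 50.71 %


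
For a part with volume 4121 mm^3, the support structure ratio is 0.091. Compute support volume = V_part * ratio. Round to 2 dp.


V_support = 4121 * 0.091 = 375.01 mm^3


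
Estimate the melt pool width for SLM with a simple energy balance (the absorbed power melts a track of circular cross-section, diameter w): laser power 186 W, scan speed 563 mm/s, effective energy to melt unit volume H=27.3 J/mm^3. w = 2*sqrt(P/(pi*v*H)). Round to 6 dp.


w = 2*sqrt(186/(pi*563*27.3)) = 0.12413 mm


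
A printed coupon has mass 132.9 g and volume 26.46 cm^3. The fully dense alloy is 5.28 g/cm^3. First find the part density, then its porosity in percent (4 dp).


rho_part = 132.9 / 26.46 = 5.02267574 g/cm^3
Porosity = (1 - 5.02267574/5.28)*100 = 4.8736 %


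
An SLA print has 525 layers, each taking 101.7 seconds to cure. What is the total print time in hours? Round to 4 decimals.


t = 525 * 101.7 / 3600 = 14.8313 hrs


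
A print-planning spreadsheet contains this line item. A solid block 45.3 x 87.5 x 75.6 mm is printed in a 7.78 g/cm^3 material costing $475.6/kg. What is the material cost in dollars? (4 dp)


V = 45.3 * 87.5 * 75.6 = 299659.5 mm^3 = 299.6595 cm^3
Mass = 299.6595 * 7.78 / 1000 = 2.33135091 kg
Cost = 2.33135091 * 475.6 = 1108.7905 $


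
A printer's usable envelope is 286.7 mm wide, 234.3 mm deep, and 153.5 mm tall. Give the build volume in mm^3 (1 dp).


V = 286.7 * 234.3 * 153.5 = 10311179.8 mm^3


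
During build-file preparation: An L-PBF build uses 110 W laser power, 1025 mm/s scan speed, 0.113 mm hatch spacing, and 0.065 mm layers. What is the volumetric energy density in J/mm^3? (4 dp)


E = 110 / (1025*0.113*0.065) = 14.6109 J/mm^3


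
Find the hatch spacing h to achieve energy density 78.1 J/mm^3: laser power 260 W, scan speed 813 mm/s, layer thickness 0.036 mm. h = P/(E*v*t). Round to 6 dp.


h = 260 / (78.1*813*0.036) = 0.113744 mm


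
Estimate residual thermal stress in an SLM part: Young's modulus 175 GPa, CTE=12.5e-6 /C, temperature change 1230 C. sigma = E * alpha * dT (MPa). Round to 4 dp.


sigma = 175*1000 * 12.5e-6 * 1230 = 2690.625 MPa


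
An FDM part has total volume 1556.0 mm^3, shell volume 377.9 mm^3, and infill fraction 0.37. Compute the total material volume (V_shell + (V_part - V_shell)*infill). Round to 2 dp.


V_infill = (1556.0 - 377.9) * 0.37 = 435.9
V_total = 377.9 + 435.9 = 813.8 mm^3


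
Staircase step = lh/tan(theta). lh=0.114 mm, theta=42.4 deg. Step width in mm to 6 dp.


step = 0.114 / tan(42.4) = 0.124846 mm


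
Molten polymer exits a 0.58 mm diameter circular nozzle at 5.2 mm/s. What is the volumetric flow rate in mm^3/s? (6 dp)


A = pi*(0.58/2)^2 = 0.26420794 mm^2
Q = 0.26420794 * 5.2 = 1.373881 mm^3/s


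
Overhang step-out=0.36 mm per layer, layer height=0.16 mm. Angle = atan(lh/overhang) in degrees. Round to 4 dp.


angle = atan(0.16/0.36) = 23.9625 degrees


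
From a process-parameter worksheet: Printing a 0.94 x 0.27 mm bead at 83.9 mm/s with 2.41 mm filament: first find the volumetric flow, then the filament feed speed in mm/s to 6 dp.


Q = 0.94 * 0.27 * 83.9 = 21.29382 mm^3/s
A_fil = pi*(2.41/2)^2 = 4.56167107 mm^2
v_feed = 21.29382 / 4.56167107 = 4.667987 mm/s


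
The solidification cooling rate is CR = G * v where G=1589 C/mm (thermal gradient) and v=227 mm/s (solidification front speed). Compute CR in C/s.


CR = 1589 * 227 = 360703 C/s


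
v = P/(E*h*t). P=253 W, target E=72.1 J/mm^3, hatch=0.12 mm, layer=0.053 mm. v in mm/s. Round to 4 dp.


v = 253 / (72.1*0.12*0.053) = 551.732 mm/s


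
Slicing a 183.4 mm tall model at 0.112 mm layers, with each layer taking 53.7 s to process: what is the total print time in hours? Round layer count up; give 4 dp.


Layers = ceil(183.4/0.112) = 1638
t = 1638 * 53.7 / 3600 = 24.4335 hrs


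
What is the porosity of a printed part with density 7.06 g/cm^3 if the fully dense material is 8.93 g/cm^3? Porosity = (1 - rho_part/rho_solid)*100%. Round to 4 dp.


Porosity = (1-7.06/8.93)*100 = 20.9406 %


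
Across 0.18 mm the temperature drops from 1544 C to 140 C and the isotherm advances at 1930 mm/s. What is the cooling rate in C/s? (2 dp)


G = (1544-140)/0.18 = 7800.0 C/mm
CR = 7800.0 * 1930 = 15054000.0 C/s


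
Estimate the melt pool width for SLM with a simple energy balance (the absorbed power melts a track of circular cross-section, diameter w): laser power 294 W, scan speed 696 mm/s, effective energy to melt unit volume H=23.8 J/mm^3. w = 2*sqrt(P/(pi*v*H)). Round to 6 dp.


w = 2*sqrt(294/(pi*696*23.8)) = 0.150327 mm


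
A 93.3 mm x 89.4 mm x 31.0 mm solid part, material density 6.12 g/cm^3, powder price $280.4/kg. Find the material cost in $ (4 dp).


V = 93.3 * 89.4 * 31.0 = 258571.62 mm^3 = 258.57162 cm^3
Mass = 258.57162 * 6.12 / 1000 = 1.58245831 kg
Cost = 1.58245831 * 280.4 = 443.7213 $


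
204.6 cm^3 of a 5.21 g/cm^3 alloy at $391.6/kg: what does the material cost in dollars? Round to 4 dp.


Mass = 204.6*5.21/1000 = 1.065966 kg
Cost = 1.065966 * 391.6 = 417.4323 $


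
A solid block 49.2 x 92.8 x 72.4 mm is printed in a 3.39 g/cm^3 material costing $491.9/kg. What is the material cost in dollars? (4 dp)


V = 49.2 * 92.8 * 72.4 = 330561.024 mm^3 = 330.561024 cm^3
Mass = 330.561024 * 3.39 / 1000 = 1.12060187 kg
Cost = 1.12060187 * 491.9 = 551.2241 $


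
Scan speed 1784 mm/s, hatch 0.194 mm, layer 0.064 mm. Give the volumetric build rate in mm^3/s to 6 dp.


Rate = 1784 * 0.194 * 0.064 = 22.150144 mm^3/s


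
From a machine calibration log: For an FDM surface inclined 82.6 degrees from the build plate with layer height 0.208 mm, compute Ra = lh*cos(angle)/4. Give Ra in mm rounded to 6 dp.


Ra = 0.208 * cos(82.6) / 4 = 0.006697 mm


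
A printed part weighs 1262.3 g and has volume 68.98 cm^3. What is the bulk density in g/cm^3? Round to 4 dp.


rho = 1262.3 / 68.98 = 18.2995 g/cm^3


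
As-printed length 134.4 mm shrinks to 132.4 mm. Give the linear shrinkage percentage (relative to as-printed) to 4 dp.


Shrinkage = ((134.4-132.4)/134.4)*100 = 1.4881 %


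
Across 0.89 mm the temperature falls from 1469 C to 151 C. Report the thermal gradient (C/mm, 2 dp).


G = (1469-151)/0.89 = 1480.9 C/mm


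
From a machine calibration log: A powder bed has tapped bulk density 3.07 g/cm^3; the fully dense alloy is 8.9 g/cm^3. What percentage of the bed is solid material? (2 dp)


Packing = (3.07/8.9)*100 = 34.49 %


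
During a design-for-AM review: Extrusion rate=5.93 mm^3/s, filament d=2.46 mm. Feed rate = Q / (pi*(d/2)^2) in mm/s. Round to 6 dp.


A = pi*(2.46/2)^2 = 4.752916
v = 5.93 / 4.752916 = 1.247655 mm/s


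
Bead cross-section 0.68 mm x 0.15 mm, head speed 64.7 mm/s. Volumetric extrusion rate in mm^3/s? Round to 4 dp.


Rate = 0.68 * 0.15 * 64.7 = 6.5994 mm^3/s


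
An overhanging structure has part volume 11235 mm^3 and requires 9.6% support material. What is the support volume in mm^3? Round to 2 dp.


V_support = 11235 * 0.096 = 1078.56 mm^3


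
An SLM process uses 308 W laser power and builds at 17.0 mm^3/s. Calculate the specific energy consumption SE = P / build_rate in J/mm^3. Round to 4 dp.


SE = 308 / 17.0 = 18.1176 J/mm^3


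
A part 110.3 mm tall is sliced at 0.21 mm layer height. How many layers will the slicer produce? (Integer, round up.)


Layers = ceil(110.3/0.21) = 526


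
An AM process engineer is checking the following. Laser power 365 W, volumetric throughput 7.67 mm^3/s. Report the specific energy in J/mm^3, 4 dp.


SE = 365 / 7.67 = 47.588 J/mm^3


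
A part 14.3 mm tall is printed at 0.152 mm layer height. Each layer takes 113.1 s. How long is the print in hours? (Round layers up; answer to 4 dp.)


Layers = ceil(14.3/0.152) = 95
t = 95 * 113.1 / 3600 = 2.9846 hrs


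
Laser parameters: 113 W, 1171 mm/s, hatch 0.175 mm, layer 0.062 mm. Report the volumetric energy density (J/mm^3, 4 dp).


E = 113 / (1171*0.175*0.062) = 8.8939 J/mm^3
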